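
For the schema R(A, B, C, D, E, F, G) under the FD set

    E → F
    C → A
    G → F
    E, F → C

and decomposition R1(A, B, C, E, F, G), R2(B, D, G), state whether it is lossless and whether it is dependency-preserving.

lossy but dependency-preserving

Lossless test: (B, G)⁺ = {B, F, G}, which is a superkey of neither fragment — lossy.
Dependency preservation: every FD's attributes lie within a single fragment, so each can be enforced locally — preserved.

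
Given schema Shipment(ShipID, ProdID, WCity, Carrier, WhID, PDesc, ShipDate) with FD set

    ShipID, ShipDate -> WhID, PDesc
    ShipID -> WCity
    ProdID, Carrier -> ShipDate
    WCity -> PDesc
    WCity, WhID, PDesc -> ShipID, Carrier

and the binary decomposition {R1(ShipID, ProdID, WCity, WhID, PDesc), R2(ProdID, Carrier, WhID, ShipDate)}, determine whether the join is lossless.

Common attributes: R1 ∩ R2 = {ProdID, WhID}.
No dependency enlarges {ProdID, WhID}, so (ProdID, WhID)⁺ = {ProdID, WhID}.
The closure contains neither all of R1 = {ShipID, ProdID, WCity, WhID, PDesc} nor all of R2 = {ProdID, Carrier, WhID, ShipDate}, so the common attributes are not a superkey of either fragment. The join is lossy.

No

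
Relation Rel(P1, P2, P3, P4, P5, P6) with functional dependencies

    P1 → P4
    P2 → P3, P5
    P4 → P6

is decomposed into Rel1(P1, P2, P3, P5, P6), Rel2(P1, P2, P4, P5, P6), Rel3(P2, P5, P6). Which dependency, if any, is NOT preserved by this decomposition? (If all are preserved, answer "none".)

P1 → P4 lies within Rel2.
P2 → P3, P5 lies within Rel1.
P4 → P6 lies within Rel2.
Every dependency is enforceable on the fragments, so the decomposition is dependency-preserving.

none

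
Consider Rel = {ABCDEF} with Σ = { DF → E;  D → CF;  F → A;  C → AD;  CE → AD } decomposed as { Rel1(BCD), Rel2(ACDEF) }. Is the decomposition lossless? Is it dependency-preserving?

Lossless test: (CD)⁺ = {ACDEF}, which contains all of one fragment — lossless.
Dependency preservation: every FD's attributes lie within a single fragment, so each can be enforced locally — preserved.

lossless and dependency-preserving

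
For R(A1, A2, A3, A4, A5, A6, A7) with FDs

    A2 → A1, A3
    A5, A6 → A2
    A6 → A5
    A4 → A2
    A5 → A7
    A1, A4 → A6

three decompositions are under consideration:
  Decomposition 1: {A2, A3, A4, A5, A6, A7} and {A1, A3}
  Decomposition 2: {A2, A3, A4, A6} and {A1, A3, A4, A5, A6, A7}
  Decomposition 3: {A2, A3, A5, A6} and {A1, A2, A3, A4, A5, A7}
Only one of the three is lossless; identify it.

Decomposition 1: common = {A3}, closure = {A3} → lossy.
Decomposition 2: common = {A3, A4, A6}, closure = {A1, A2, A3, A4, A5, A6, A7} → lossless.
Decomposition 3: common = {A2, A3, A5}, closure = {A1, A2, A3, A5, A7} → lossy.

Decomposition 2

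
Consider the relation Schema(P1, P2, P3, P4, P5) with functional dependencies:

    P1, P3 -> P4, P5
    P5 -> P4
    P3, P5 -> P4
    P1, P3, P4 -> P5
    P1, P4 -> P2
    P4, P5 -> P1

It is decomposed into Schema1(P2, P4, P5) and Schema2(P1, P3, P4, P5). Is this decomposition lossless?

Common attributes: Schema1 ∩ Schema2 = {P4, P5}.
Closure of {P4, P5}: P4, P5 → P1 applies, adding P1; P1, P4 → P2 applies, adding P2. So (P4, P5)⁺ = {P1, P2, P4, P5}.
This closure contains every attribute of Schema1, so Schema1 ∩ Schema2 → Schema1. The join is lossless.

Yes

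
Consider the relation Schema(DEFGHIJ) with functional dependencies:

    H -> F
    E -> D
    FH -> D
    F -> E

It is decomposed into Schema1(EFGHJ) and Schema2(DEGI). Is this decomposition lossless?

No

Common attributes: Schema1 ∩ Schema2 = {EG}.
Closure of {EG}: E → D applies, adding D. So (EG)⁺ = {DEG}.
The closure contains neither all of Schema1 = {EFGHJ} nor all of Schema2 = {DEGI}, so the common attributes are not a superkey of either fragment. The join is lossy.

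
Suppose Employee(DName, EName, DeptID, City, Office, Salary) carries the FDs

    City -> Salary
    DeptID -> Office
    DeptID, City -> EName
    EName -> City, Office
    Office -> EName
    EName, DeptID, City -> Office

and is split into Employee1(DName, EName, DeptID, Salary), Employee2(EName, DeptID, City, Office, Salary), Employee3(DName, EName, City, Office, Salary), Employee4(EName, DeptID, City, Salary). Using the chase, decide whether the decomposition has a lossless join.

Yes

Chase test. Columns are DName, EName, DeptID, City, Office, Salary; row i has aⱼ where attribute j ∈ Employeei, else bᵢⱼ.
Initial tableau (one row per fragment):
  row 1: a1 a2 a3 b14 b15 a6
  row 2: b21 a2 a3 a4 a5 a6
  row 3: a1 a2 b33 a4 a5 a6
  row 4: b41 a2 a3 a4 b45 a6
Rows 1 and 2 agree on DeptID; apply DeptID→Office and equate their Office entries.
Rows 1 and 4 agree on DeptID; apply DeptID→Office and equate their Office entries.
Rows 1 and 2 agree on EName; apply EName→City, Office and equate their City, Office entries.
Row 1 is now all distinguished symbols — the join is lossless.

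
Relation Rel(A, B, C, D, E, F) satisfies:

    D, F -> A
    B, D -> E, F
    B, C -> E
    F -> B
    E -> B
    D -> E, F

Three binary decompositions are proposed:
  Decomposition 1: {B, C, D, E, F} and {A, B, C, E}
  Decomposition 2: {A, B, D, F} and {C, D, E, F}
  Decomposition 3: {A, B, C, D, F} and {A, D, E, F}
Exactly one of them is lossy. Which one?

Decomposition 1: common = {B, C, E}, closure = {B, C, E} → lossy.
Decomposition 2: common = {D, F}, closure = {A, B, D, E, F} → lossless.
Decomposition 3: common = {A, D, F}, closure = {A, B, D, E, F} → lossless.

Decomposition 1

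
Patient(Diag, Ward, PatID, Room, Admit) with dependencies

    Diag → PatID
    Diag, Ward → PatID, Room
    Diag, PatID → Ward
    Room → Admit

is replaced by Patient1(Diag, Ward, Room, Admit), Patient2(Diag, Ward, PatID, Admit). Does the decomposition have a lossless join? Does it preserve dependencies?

Lossless test: (Diag, Ward, Admit)⁺ = {Diag, Ward, PatID, Room, Admit}, which contains all of one fragment — lossless.
Dependency preservation: Diag, Ward → PatID, Room is not contained in any single fragment, but the restricted closure of its left-hand side across the fragments still reaches the right-hand side; the remaining FDs each lie inside some fragment. All dependencies are preserved.

lossless and dependency-preserving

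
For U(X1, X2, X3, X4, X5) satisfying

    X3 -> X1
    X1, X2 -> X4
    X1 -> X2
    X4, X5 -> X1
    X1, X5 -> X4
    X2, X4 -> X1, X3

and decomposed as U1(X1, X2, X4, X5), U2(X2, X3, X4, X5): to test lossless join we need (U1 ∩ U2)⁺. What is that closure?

X1, X2, X3, X4, X5

U1 ∩ U2 = {X2, X4, X5}.
X4, X5 → X1 applies, adding X1
X2, X4 → X1, X3 applies, adding X3
Closure: {X1, X2, X3, X4, X5}.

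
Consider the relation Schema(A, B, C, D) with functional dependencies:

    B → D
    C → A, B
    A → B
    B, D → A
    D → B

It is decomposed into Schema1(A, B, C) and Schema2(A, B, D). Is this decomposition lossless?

Yes

Common attributes: Schema1 ∩ Schema2 = {A, B}.
Closure of {A, B}: B → D applies, adding D. So (A, B)⁺ = {A, B, D}.
This closure contains every attribute of Schema2, so Schema1 ∩ Schema2 → Schema2. The join is lossless.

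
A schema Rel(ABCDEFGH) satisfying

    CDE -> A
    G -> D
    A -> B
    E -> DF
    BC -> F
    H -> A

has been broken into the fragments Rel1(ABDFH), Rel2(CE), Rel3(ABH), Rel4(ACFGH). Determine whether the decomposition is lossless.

Chase test. Columns are ABCDEFGH; row i has aⱼ where attribute j ∈ Reli, else bᵢⱼ.
Initial tableau (one row per fragment):
  row 1: a1 a2 b13 a4 b15 a6 b17 a8
  row 2: b21 b22 a3 b24 a5 b26 b27 b28
  row 3: a1 a2 b33 b34 b35 b36 b37 a8
  row 4: a1 b42 a3 b44 b45 a6 a7 a8
Rows 1 and 4 agree on A; apply A→B and equate their B entries.
No row becomes fully distinguished — the join is lossy.

No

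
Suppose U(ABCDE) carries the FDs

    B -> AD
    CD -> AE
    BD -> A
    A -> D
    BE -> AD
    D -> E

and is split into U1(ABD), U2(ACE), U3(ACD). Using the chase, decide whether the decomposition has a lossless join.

No

Chase test. Columns are ABCDE; row i has aⱼ where attribute j ∈ Ui, else bᵢⱼ.
Initial tableau (one row per fragment):
  row 1: a1 a2 b13 a4 b15
  row 2: a1 b22 a3 b24 a5
  row 3: a1 b32 a3 a4 b35
Rows 1 and 2 agree on A; apply A→D and equate their D entries.
Rows 1 and 2 agree on D; apply D→E and equate their E entries.
Rows 1 and 3 agree on D; apply D→E and equate their E entries.
No row becomes fully distinguished — the join is lossy.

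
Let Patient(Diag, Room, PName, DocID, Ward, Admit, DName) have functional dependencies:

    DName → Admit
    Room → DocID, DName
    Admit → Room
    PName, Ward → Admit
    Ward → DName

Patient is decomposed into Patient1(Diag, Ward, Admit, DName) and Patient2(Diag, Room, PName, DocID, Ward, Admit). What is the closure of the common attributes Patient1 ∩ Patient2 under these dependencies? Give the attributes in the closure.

Patient1 ∩ Patient2 = {Diag, Ward, Admit}.
Admit → Room applies, adding Room
Ward → DName applies, adding DName
Room → DocID, DName applies, adding DocID
Closure: {Diag, Room, DocID, Ward, Admit, DName}.

Diag, Room, DocID, Ward, Admit, DName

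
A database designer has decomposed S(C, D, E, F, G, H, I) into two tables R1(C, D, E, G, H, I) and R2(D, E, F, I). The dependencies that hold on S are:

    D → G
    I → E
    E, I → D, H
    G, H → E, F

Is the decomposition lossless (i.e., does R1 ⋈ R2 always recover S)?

Yes

Common attributes: R1 ∩ R2 = {D, E, I}.
Closure of {D, E, I}: D → G applies, adding G; E, I → D, H applies, adding H; G, H → E, F applies, adding F. So (D, E, I)⁺ = {D, E, F, G, H, I}.
This closure contains every attribute of R2, so R1 ∩ R2 → R2. The join is lossless.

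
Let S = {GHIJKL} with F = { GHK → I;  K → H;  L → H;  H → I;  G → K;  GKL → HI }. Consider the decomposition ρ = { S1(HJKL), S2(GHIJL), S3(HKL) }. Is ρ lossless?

No

Chase test. Columns are GHIJKL; row i has aⱼ where attribute j ∈ Si, else bᵢⱼ.
Initial tableau (one row per fragment):
  row 1: b11 a2 b13 a4 a5 a6
  row 2: a1 a2 a3 a4 b25 a6
  row 3: b31 a2 b33 b34 a5 a6
Rows 1 and 2 agree on H; apply H→I and equate their I entries.
Rows 1 and 3 agree on H; apply H→I and equate their I entries.
No row becomes fully distinguished — the join is lossy.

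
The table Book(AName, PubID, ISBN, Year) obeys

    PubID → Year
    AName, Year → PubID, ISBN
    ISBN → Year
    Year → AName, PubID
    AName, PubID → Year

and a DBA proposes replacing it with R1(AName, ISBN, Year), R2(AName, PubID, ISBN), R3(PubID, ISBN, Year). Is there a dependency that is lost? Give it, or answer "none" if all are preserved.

none

PubID → Year lies within R3.
AName, Year → PubID, ISBN: restricted closure across fragments reaches PubID, ISBN.
ISBN → Year lies within R1.
Year → AName, PubID: restricted closure across fragments reaches AName, PubID.
AName, PubID → Year: restricted closure across fragments reaches Year.
Every dependency is enforceable on the fragments, so the decomposition is dependency-preserving.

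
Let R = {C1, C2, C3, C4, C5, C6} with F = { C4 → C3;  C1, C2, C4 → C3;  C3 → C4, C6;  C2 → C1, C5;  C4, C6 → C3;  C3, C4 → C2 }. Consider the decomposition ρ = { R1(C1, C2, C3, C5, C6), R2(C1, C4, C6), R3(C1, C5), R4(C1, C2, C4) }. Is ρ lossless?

Chase test. Columns are C1, C2, C3, C4, C5, C6; row i has aⱼ where attribute j ∈ Ri, else bᵢⱼ.
Initial tableau (one row per fragment):
  row 1: a1 a2 a3 b14 a5 a6
  row 2: a1 b22 b23 a4 b25 a6
  row 3: a1 b32 b33 b34 a5 b36
  row 4: a1 a2 b43 a4 b45 b46
Rows 2 and 4 agree on C4; apply C4→C3 and equate their C3 entries.
Rows 2 and 4 agree on C3; apply C3→C4, C6 and equate their C4, C6 entries.
Rows 1 and 4 agree on C2; apply C2→C1, C5 and equate their C1, C5 entries.
Rows 2 and 4 agree on C3, C4; apply C3, C4→C2 and equate their C2 entries.
Rows 1 and 2 agree on C2; apply C2→C1, C5 and equate their C1, C5 entries.
No row becomes fully distinguished — the join is lossy.

No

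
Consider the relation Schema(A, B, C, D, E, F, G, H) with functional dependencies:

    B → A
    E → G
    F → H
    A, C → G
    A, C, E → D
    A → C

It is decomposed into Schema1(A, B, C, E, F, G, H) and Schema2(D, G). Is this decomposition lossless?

Common attributes: Schema1 ∩ Schema2 = {G}.
No dependency enlarges {G}, so (G)⁺ = {G}.
The closure contains neither all of Schema1 = {A, B, C, E, F, G, H} nor all of Schema2 = {D, G}, so the common attributes are not a superkey of either fragment. The join is lossy.

No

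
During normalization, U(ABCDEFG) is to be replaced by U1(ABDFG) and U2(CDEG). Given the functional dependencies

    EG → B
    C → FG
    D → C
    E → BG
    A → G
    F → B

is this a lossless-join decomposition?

No

Common attributes: U1 ∩ U2 = {DG}.
Closure of {DG}: D → C applies, adding C; C → FG applies, adding F; F → B applies, adding B. So (DG)⁺ = {BCDFG}.
The closure contains neither all of U1 = {ABDFG} nor all of U2 = {CDEG}, so the common attributes are not a superkey of either fragment. The join is lossy.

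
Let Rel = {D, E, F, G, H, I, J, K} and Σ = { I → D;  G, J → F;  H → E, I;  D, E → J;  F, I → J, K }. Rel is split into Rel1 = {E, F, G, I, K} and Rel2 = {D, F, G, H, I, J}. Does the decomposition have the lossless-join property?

Common attributes: Rel1 ∩ Rel2 = {F, G, I}.
Closure of {F, G, I}: I → D applies, adding D; F, I → J, K applies, adding J, K. So (F, G, I)⁺ = {D, F, G, I, J, K}.
The closure contains neither all of Rel1 = {E, F, G, I, K} nor all of Rel2 = {D, F, G, H, I, J}, so the common attributes are not a superkey of either fragment. The join is lossy.

No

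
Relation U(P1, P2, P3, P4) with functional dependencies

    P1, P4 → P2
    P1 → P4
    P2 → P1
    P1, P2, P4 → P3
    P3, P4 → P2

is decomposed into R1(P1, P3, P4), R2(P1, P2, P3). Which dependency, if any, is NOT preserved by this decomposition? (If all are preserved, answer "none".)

P1, P4 → P2: restricted closure across fragments reaches P2.
P1 → P4 lies within R1.
P2 → P1 lies within R2.
P1, P2, P4 → P3: restricted closure across fragments reaches P3.
P3, P4 → P2: restricted closure across fragments reaches P2.
Every dependency is enforceable on the fragments, so the decomposition is dependency-preserving.

none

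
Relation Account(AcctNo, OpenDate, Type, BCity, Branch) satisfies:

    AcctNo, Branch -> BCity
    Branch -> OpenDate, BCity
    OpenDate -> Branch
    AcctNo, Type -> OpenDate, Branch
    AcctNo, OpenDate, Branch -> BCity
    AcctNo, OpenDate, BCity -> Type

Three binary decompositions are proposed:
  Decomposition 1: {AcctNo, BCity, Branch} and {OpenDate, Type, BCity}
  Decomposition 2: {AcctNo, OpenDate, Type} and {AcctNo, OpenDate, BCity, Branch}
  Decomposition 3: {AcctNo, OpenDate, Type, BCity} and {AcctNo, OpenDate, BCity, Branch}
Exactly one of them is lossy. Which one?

Decomposition 1

Decomposition 1: common = {BCity}, closure = {BCity} → lossy.
Decomposition 2: common = {AcctNo, OpenDate}, closure = {AcctNo, OpenDate, Type, BCity, Branch} → lossless.
Decomposition 3: common = {AcctNo, OpenDate, BCity}, closure = {AcctNo, OpenDate, Type, BCity, Branch} → lossless.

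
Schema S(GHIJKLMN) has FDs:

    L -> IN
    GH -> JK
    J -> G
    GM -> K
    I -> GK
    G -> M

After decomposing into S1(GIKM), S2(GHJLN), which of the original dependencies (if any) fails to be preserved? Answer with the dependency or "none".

L -> IN

Check L → IN: no single fragment contains all of {ILN}, and the restricted closure of {L} across the fragments never reaches {IN}.
GH → JK is preserved.
J → G is preserved.
GM → K is preserved.
I → GK is preserved.
G → M is preserved.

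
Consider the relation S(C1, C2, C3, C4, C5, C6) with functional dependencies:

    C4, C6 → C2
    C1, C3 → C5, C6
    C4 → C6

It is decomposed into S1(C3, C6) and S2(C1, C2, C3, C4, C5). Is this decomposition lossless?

Common attributes: S1 ∩ S2 = {C3}.
No dependency enlarges {C3}, so (C3)⁺ = {C3}.
The closure contains neither all of S1 = {C3, C6} nor all of S2 = {C1, C2, C3, C4, C5}, so the common attributes are not a superkey of either fragment. The join is lossy.

No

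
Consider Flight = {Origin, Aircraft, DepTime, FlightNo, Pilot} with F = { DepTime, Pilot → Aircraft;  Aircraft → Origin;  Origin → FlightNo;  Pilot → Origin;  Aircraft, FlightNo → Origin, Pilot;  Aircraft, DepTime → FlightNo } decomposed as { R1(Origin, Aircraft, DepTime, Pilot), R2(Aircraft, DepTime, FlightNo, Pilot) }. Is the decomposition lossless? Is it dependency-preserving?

Lossless test: (Aircraft, DepTime, Pilot)⁺ = {Origin, Aircraft, DepTime, FlightNo, Pilot}, which contains all of one fragment — lossless.
Dependency preservation: the restricted closure of {Origin} across the fragments never reaches {FlightNo}, so Origin → FlightNo cannot be enforced without a join — not preserved.

lossless but not dependency-preserving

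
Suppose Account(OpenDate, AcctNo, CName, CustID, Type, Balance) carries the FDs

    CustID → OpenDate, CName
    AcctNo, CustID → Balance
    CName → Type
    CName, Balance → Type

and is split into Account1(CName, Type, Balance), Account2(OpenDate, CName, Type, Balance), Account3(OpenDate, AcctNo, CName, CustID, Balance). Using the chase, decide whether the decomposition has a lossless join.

Chase test. Columns are OpenDate, AcctNo, CName, CustID, Type, Balance; row i has aⱼ where attribute j ∈ Accounti, else bᵢⱼ.
Initial tableau (one row per fragment):
  row 1: b11 b12 a3 b14 a5 a6
  row 2: a1 b22 a3 b24 a5 a6
  row 3: a1 a2 a3 a4 b35 a6
Rows 1 and 3 agree on CName; apply CName→Type and equate their Type entries.
Row 3 is now all distinguished symbols — the join is lossless.

Yes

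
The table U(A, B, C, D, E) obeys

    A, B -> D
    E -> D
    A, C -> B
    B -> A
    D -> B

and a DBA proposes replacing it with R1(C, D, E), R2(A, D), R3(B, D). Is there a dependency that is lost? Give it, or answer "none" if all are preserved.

A, C -> B

Check A, C → B: no single fragment contains all of {A, B, C}, and the restricted closure of {A, C} across the fragments never reaches {B}.
A, B → D is preserved.
E → D is preserved.
B → A is preserved.
D → B is preserved.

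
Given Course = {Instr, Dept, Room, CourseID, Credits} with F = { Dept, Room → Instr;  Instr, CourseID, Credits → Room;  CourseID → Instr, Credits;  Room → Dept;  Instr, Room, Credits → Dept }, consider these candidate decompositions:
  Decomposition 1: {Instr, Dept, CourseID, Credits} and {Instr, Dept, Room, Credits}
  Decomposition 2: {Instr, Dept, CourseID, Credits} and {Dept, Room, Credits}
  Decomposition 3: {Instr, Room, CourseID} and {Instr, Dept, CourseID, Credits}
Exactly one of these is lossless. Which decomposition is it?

Decomposition 1: common = {Instr, Dept, Credits}, closure = {Instr, Dept, Credits} → lossy.
Decomposition 2: common = {Dept, Credits}, closure = {Dept, Credits} → lossy.
Decomposition 3: common = {Instr, CourseID}, closure = {Instr, Dept, Room, CourseID, Credits} → lossless.

Decomposition 3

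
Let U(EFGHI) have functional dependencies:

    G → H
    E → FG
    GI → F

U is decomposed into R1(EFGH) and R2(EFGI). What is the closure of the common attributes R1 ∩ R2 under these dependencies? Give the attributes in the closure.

R1 ∩ R2 = {EFG}.
G → H applies, adding H
Closure: {EFGH}.

EFGH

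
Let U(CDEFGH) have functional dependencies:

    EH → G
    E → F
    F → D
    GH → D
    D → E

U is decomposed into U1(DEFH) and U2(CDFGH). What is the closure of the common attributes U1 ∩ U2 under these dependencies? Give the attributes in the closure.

U1 ∩ U2 = {DFH}.
D → E applies, adding E
EH → G applies, adding G
Closure: {DEFGH}.

DEFGH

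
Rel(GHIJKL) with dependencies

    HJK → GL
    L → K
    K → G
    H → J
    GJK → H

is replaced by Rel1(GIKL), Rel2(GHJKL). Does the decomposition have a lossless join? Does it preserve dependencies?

lossy but dependency-preserving

Lossless test: (GKL)⁺ = {GKL}, which is a superkey of neither fragment — lossy.
Dependency preservation: every FD's attributes lie within a single fragment, so each can be enforced locally — preserved.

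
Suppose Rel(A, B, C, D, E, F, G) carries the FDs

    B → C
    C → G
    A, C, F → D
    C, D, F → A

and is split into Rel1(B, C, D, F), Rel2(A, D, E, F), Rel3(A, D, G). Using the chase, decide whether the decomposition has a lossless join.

No

Chase test. Columns are A, B, C, D, E, F, G; row i has aⱼ where attribute j ∈ Reli, else bᵢⱼ.
Initial tableau (one row per fragment):
  row 1: b11 a2 a3 a4 b15 a6 b17
  row 2: a1 b22 b23 a4 a5 a6 b27
  row 3: a1 b32 b33 a4 b35 b36 a7
No row becomes fully distinguished — the join is lossy.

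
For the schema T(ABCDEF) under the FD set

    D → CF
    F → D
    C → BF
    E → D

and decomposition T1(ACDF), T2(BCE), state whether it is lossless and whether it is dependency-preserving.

Lossless test: (C)⁺ = {BCDF}, which is a superkey of neither fragment — lossy.
Dependency preservation: C → BF; E → D are not contained in any single fragment, but the restricted closure of each left-hand side across the fragments still reaches the right-hand side; the remaining FDs each lie inside some fragment. All dependencies are preserved.

lossy but dependency-preserving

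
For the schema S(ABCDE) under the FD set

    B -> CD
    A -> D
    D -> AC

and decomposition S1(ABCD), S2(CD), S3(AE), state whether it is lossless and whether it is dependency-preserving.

lossy but dependency-preserving

Lossless test (chase): Rows 1 and 3 agree on A; apply A→D and equate their D entries. Rows 1 and 2 agree on D; apply D→AC and equate their AC entries. Rows 1 and 3 agree on D; apply D→AC and equate their AC entries. No row becomes fully distinguished — the join is lossy.
Dependency preservation: every FD's attributes lie within a single fragment, so each can be enforced locally — preserved.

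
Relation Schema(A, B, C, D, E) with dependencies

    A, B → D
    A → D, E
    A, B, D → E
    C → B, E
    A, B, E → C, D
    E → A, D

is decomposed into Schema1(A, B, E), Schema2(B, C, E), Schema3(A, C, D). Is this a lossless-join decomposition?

Chase test. Columns are A, B, C, D, E; row i has aⱼ where attribute j ∈ Schemai, else bᵢⱼ.
Initial tableau (one row per fragment):
  row 1: a1 a2 b13 b14 a5
  row 2: b21 a2 a3 b24 a5
  row 3: a1 b32 a3 a4 b35
Rows 1 and 3 agree on A; apply A→D, E and equate their D, E entries.
Rows 2 and 3 agree on C; apply C→B, E and equate their B, E entries.
Rows 1 and 3 agree on A, B, E; apply A, B, E→C, D and equate their C, D entries.
Rows 1 and 2 agree on E; apply E→A, D and equate their A, D entries.
Row 1 is now all distinguished symbols — the join is lossless.

Yes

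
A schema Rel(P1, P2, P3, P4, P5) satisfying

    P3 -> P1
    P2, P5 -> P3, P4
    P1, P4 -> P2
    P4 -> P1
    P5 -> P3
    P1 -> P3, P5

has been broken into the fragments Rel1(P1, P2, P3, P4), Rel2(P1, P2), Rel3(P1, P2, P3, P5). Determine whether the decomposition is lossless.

Chase test. Columns are P1, P2, P3, P4, P5; row i has aⱼ where attribute j ∈ Reli, else bᵢⱼ.
Initial tableau (one row per fragment):
  row 1: a1 a2 a3 a4 b15
  row 2: a1 a2 b23 b24 b25
  row 3: a1 a2 a3 b34 a5
Rows 1 and 2 agree on P1; apply P1→P3, P5 and equate their P3, P5 entries.
Rows 1 and 3 agree on P1; apply P1→P3, P5 and equate their P3, P5 entries.
Rows 1 and 2 agree on P2, P5; apply P2, P5→P3, P4 and equate their P3, P4 entries.
Rows 1 and 3 agree on P2, P5; apply P2, P5→P3, P4 and equate their P3, P4 entries.
Row 1 is now all distinguished symbols — the join is lossless.

Yes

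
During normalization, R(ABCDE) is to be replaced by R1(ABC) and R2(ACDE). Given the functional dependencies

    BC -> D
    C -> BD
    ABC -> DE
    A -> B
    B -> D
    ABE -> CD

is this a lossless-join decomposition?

Common attributes: R1 ∩ R2 = {AC}.
Closure of {AC}: C → BD applies, adding BD; ABC → DE applies, adding E. So (AC)⁺ = {ABCDE}.
This closure contains every attribute of R1, so R1 ∩ R2 → R1. The join is lossless.

Yes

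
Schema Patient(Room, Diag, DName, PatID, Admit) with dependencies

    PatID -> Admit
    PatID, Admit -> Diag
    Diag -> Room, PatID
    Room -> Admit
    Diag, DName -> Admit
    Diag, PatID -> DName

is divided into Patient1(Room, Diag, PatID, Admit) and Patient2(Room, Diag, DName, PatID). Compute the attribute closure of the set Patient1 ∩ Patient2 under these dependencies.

Patient1 ∩ Patient2 = {Room, Diag, PatID}.
PatID → Admit applies, adding Admit
Diag, PatID → DName applies, adding DName
Closure: {Room, Diag, DName, PatID, Admit}.

Room, Diag, DName, PatID, Admit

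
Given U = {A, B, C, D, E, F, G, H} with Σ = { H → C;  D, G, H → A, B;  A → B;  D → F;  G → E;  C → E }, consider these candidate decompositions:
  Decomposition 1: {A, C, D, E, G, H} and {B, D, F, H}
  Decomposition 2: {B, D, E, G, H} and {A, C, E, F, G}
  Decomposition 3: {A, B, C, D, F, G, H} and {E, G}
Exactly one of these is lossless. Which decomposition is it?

Decomposition 1: common = {D, H}, closure = {C, D, E, F, H} → lossy.
Decomposition 2: common = {E, G}, closure = {E, G} → lossy.
Decomposition 3: common = {G}, closure = {E, G} → lossless.

Decomposition 3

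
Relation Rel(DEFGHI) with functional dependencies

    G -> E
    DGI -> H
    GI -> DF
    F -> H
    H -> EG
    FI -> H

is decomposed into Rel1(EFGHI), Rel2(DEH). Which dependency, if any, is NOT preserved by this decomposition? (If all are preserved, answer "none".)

Check GI → DF: no single fragment contains all of {DFGI}, and the restricted closure of {GI} across the fragments never reaches {DF}.
G → E is preserved.
DGI → H is preserved.
F → H is preserved.
H → EG is preserved.
FI → H is preserved.

GI -> DF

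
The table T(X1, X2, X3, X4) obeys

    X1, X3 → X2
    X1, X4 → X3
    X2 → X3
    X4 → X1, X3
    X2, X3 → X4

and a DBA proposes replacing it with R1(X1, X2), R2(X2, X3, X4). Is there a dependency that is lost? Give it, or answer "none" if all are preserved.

X1, X3 → X2

Check X1, X3 → X2: no single fragment contains all of {X1, X2, X3}, and the restricted closure of {X1, X3} across the fragments never reaches {X2}.
X1, X4 → X3 is preserved.
X2 → X3 is preserved.
X4 → X1, X3 is preserved.
X2, X3 → X4 is preserved.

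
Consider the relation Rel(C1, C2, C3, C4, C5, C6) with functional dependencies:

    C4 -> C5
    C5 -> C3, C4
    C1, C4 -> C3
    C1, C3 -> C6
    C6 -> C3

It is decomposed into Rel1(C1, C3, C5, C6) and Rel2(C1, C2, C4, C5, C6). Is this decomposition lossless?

Yes

Common attributes: Rel1 ∩ Rel2 = {C1, C5, C6}.
Closure of {C1, C5, C6}: C5 → C3, C4 applies, adding C3, C4. So (C1, C5, C6)⁺ = {C1, C3, C4, C5, C6}.
This closure contains every attribute of Rel1, so Rel1 ∩ Rel2 → Rel1. The join is lossless.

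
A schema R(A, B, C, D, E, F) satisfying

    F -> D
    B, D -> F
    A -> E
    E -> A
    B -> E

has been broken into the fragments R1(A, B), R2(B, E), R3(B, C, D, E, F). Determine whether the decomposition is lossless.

Yes

Chase test. Columns are A, B, C, D, E, F; row i has aⱼ where attribute j ∈ Ri, else bᵢⱼ.
Initial tableau (one row per fragment):
  row 1: a1 a2 b13 b14 b15 b16
  row 2: b21 a2 b23 b24 a5 b26
  row 3: b31 a2 a3 a4 a5 a6
Rows 2 and 3 agree on E; apply E→A and equate their A entries.
Rows 1 and 2 agree on B; apply B→E and equate their E entries.
Rows 1 and 2 agree on E; apply E→A and equate their A entries.
Row 3 is now all distinguished symbols — the join is lossless.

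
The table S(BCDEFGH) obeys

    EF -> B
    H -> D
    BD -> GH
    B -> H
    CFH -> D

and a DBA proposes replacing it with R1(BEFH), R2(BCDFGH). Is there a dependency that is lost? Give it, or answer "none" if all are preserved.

EF → B lies within R1.
H → D lies within R2.
BD → GH lies within R2.
B → H lies within R1.
CFH → D lies within R2.
Every dependency is enforceable on the fragments, so the decomposition is dependency-preserving.

none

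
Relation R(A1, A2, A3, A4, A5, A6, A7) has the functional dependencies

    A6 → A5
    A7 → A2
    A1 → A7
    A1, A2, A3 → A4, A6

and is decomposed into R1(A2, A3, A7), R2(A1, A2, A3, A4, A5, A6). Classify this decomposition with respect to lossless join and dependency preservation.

lossy and not dependency-preserving

Lossless test: (A2, A3)⁺ = {A2, A3}, which is a superkey of neither fragment — lossy.
Dependency preservation: the restricted closure of {A1} across the fragments never reaches {A7}, so A1 → A7 cannot be enforced without a join — not preserved.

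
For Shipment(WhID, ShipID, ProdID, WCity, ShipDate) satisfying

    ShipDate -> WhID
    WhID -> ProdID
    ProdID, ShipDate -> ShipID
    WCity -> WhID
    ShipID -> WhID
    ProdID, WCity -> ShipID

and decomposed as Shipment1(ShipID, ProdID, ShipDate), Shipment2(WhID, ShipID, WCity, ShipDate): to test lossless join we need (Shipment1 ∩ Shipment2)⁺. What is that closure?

WhID, ShipID, ProdID, ShipDate

Shipment1 ∩ Shipment2 = {ShipID, ShipDate}.
ShipDate → WhID applies, adding WhID
WhID → ProdID applies, adding ProdID
Closure: {WhID, ShipID, ProdID, ShipDate}.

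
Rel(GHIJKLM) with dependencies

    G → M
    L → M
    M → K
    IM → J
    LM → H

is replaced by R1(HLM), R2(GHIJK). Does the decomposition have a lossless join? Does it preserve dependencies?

lossy and not dependency-preserving

Lossless test: (H)⁺ = {H}, which is a superkey of neither fragment — lossy.
Dependency preservation: the restricted closure of {G} across the fragments never reaches {M}, so G → M cannot be enforced without a join — not preserved.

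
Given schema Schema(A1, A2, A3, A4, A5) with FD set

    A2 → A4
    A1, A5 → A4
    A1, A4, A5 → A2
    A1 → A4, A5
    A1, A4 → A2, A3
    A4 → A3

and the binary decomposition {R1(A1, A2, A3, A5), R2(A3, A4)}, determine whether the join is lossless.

Common attributes: R1 ∩ R2 = {A3}.
No dependency enlarges {A3}, so (A3)⁺ = {A3}.
The closure contains neither all of R1 = {A1, A2, A3, A5} nor all of R2 = {A3, A4}, so the common attributes are not a superkey of either fragment. The join is lossy.

No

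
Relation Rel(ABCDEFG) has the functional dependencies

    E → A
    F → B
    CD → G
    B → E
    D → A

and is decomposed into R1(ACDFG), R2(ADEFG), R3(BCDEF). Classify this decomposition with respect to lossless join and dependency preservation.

Lossless test (chase): Rows 2 and 3 agree on E; apply E→A and equate their A entries. Rows 1 and 2 agree on F; apply F→B and equate their B entries. Rows 1 and 3 agree on F; apply F→B and equate their B entries. Rows 1 and 3 agree on CD; apply CD→G and equate their G entries. Rows 1 and 2 agree on B; apply B→E and equate their E entries. Row 1 is now all distinguished symbols — the join is lossless.
Dependency preservation: every FD's attributes lie within a single fragment, so each can be enforced locally — preserved.

lossless and dependency-preserving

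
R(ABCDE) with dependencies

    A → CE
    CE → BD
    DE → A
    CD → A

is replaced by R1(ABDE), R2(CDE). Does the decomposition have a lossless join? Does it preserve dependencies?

lossless and dependency-preserving

Lossless test: (DE)⁺ = {ABCDE}, which contains all of one fragment — lossless.
Dependency preservation: A → CE; CE → BD; CD → A are not contained in any single fragment, but the restricted closure of each left-hand side across the fragments still reaches the right-hand side; the remaining FDs each lie inside some fragment. All dependencies are preserved.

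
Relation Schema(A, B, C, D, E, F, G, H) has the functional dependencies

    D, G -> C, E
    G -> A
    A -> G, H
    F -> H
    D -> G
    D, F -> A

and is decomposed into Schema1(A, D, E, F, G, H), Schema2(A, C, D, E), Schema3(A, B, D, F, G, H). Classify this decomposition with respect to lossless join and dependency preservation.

lossless and dependency-preserving

Lossless test (chase): Rows 1 and 3 agree on D, G; apply D, G→C, E and equate their C, E entries. Rows 1 and 2 agree on A; apply A→G, H and equate their G, H entries. Rows 1 and 2 agree on D, G; apply D, G→C, E and equate their C, E entries. Row 3 is now all distinguished symbols — the join is lossless.
Dependency preservation: D, G → C, E is not contained in any single fragment, but the restricted closure of its left-hand side across the fragments still reaches the right-hand side; the remaining FDs each lie inside some fragment. All dependencies are preserved.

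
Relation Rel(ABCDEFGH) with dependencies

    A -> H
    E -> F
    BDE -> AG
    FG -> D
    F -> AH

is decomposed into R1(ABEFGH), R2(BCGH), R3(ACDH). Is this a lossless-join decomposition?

No

Chase test. Columns are ABCDEFGH; row i has aⱼ where attribute j ∈ Ri, else bᵢⱼ.
Initial tableau (one row per fragment):
  row 1: a1 a2 b13 b14 a5 a6 a7 a8
  row 2: b21 a2 a3 b24 b25 b26 a7 a8
  row 3: a1 b32 a3 a4 b35 b36 b37 a8
No row becomes fully distinguished — the join is lossy.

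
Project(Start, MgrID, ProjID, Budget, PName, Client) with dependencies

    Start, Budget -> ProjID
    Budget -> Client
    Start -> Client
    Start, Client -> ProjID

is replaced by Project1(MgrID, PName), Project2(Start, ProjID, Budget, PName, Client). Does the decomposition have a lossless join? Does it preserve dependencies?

lossy but dependency-preserving

Lossless test: (PName)⁺ = {PName}, which is a superkey of neither fragment — lossy.
Dependency preservation: every FD's attributes lie within a single fragment, so each can be enforced locally — preserved.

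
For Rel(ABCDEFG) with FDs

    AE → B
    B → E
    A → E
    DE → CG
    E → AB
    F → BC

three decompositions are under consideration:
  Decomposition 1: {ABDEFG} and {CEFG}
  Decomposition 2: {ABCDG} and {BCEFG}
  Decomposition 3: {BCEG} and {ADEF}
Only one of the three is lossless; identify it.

Decomposition 1

Decomposition 1: common = {EFG}, closure = {ABCEFG} → lossless.
Decomposition 2: common = {BCG}, closure = {ABCEG} → lossy.
Decomposition 3: common = {E}, closure = {ABE} → lossy.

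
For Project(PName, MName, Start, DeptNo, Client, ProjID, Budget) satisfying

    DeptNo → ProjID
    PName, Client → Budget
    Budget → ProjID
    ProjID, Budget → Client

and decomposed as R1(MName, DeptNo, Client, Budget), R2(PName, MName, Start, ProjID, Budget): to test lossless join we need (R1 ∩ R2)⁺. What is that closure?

R1 ∩ R2 = {MName, Budget}.
Budget → ProjID applies, adding ProjID
ProjID, Budget → Client applies, adding Client
Closure: {MName, Client, ProjID, Budget}.

MName, Client, ProjID, Budget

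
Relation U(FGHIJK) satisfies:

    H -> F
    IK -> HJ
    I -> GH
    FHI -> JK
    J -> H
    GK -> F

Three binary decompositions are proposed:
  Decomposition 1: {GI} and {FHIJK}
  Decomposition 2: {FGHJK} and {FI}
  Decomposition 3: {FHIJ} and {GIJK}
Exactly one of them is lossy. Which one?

Decomposition 1: common = {I}, closure = {FGHIJK} → lossless.
Decomposition 2: common = {F}, closure = {F} → lossy.
Decomposition 3: common = {IJ}, closure = {FGHIJK} → lossless.

Decomposition 2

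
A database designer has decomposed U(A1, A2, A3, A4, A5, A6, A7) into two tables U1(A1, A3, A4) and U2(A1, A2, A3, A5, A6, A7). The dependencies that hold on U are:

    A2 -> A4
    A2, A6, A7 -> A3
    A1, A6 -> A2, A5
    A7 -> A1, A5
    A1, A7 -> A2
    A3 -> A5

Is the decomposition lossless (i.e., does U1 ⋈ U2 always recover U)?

No

Common attributes: U1 ∩ U2 = {A1, A3}.
Closure of {A1, A3}: A3 → A5 applies, adding A5. So (A1, A3)⁺ = {A1, A3, A5}.
The closure contains neither all of U1 = {A1, A3, A4} nor all of U2 = {A1, A2, A3, A5, A6, A7}, so the common attributes are not a superkey of either fragment. The join is lossy.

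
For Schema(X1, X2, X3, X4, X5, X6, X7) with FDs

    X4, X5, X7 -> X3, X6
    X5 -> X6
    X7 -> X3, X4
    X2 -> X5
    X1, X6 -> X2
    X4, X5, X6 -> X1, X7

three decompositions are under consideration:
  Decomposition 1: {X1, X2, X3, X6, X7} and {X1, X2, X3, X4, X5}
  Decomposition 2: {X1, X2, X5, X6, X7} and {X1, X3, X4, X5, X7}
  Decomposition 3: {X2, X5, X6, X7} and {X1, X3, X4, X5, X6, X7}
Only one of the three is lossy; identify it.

Decomposition 1

Decomposition 1: common = {X1, X2, X3}, closure = {X1, X2, X3, X5, X6} → lossy.
Decomposition 2: common = {X1, X5, X7}, closure = {X1, X2, X3, X4, X5, X6, X7} → lossless.
Decomposition 3: common = {X5, X6, X7}, closure = {X1, X2, X3, X4, X5, X6, X7} → lossless.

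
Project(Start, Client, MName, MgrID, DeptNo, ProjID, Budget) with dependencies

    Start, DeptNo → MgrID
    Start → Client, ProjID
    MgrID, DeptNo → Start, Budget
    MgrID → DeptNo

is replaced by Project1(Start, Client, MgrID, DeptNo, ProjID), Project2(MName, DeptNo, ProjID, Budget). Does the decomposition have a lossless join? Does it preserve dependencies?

Lossless test: (DeptNo, ProjID)⁺ = {DeptNo, ProjID}, which is a superkey of neither fragment — lossy.
Dependency preservation: the restricted closure of {MgrID, DeptNo} across the fragments never reaches {Start, Budget}, so MgrID, DeptNo → Start, Budget cannot be enforced without a join — not preserved.

lossy and not dependency-preserving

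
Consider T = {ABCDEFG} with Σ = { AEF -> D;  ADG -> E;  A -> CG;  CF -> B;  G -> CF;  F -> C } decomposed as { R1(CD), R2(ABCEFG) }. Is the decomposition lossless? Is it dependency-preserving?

lossy and not dependency-preserving

Lossless test: (C)⁺ = {C}, which is a superkey of neither fragment — lossy.
Dependency preservation: the restricted closure of {AEF} across the fragments never reaches {D}, so AEF → D cannot be enforced without a join — not preserved.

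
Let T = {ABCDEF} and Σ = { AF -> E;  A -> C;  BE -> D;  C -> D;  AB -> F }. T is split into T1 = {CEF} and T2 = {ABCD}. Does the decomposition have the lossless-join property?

Common attributes: T1 ∩ T2 = {C}.
Closure of {C}: C → D applies, adding D. So (C)⁺ = {CD}.
The closure contains neither all of T1 = {CEF} nor all of T2 = {ABCD}, so the common attributes are not a superkey of either fragment. The join is lossy.

No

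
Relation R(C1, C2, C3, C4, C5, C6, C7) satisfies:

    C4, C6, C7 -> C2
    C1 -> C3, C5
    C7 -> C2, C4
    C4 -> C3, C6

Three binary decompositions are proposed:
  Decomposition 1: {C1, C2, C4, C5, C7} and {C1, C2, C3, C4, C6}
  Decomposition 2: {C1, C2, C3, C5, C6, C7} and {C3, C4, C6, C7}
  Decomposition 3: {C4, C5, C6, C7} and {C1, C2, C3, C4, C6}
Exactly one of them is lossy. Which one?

Decomposition 3

Decomposition 1: common = {C1, C2, C4}, closure = {C1, C2, C3, C4, C5, C6} → lossless.
Decomposition 2: common = {C3, C6, C7}, closure = {C2, C3, C4, C6, C7} → lossless.
Decomposition 3: common = {C4, C6}, closure = {C3, C4, C6} → lossy.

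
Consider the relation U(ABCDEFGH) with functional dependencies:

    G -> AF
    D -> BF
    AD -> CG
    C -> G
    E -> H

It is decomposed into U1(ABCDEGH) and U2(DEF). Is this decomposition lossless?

Common attributes: U1 ∩ U2 = {DE}.
Closure of {DE}: D → BF applies, adding BF; E → H applies, adding H. So (DE)⁺ = {BDEFH}.
This closure contains every attribute of U2, so U1 ∩ U2 → U2. The join is lossless.

Yes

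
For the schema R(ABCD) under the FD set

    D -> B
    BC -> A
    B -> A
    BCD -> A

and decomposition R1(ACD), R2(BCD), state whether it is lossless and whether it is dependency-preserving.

Lossless test: (CD)⁺ = {ABCD}, which contains all of one fragment — lossless.
Dependency preservation: the restricted closure of {BC} across the fragments never reaches {A}, so BC → A cannot be enforced without a join — not preserved.

lossless but not dependency-preserving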